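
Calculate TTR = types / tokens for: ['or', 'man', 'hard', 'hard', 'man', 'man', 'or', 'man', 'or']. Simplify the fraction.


Tokens: 9
Unique types: ('hard', 'man', 'or') = 3
TTR = 3/9
Simplify: divide both by 3 -> 1/3
TTR = 1/3

1/3


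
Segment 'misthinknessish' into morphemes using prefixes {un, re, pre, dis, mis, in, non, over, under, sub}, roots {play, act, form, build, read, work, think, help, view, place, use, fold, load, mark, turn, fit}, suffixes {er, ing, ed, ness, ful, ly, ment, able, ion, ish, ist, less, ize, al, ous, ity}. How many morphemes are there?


Segmenting 'misthinknessish' against the inventory:
  'mis' -> prefix (morpheme 1)
  'think' -> root (morpheme 2)
  'ness' -> suffix (morpheme 3)
  'ish' -> suffix (morpheme 4)
Total morphemes: 4

4


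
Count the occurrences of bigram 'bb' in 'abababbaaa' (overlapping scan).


Scanning 'abababbaaa' for bigram 'bb':
  Position 0: 'ab' -> no
  Position 1: 'ba' -> no
  Position 2: 'ab' -> no
  Position 3: 'ba' -> no
  Position 4: 'ab' -> no
  Position 5: 'bb' -> MATCH
  Position 6: 'ba' -> no
  Position 7: 'aa' -> no
  Position 8: 'aa' -> no
Total matches: 1

1


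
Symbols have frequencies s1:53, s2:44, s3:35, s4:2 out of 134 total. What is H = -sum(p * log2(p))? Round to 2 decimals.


Computing entropy H = -sum(p_i * log2(p_i)):
  s1: p = 53/134 = 0.3955, -p*log2(p) = 0.5293
  s2: p = 44/134 = 0.3284, -p*log2(p) = 0.5276
  s3: p = 35/134 = 0.2612, -p*log2(p) = 0.5059
  s4: p = 2/134 = 0.0149, -p*log2(p) = 0.0905
H = sum of terms = 1.6533
Rounded to 2 decimals: 1.65

1.65


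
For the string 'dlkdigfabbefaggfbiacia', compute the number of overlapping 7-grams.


String 'dlkdigfabbefaggfbiacia' has length L = 22.
Number of overlapping n-grams = L - n + 1
Substituting: 22 - 7 + 1 = 16

16


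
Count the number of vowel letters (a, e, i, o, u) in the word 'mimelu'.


Scanning each character of 'mimelu':
  Position 1: 'm' -> consonant (running count: 0)
  Position 2: 'i' -> vowel (running count: 1)
  Position 3: 'm' -> consonant (running count: 1)
  Position 4: 'e' -> vowel (running count: 2)
  Position 5: 'l' -> consonant (running count: 2)
  Position 6: 'u' -> vowel (running count: 3)
Total vowels: 3

3


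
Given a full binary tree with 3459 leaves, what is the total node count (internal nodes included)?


Leaf nodes (terminals): 3459
Internal nodes = n - 1 = 3459 - 1 = 3458
Total = leaves + internal = 3459 + 3458 = 6917

6917


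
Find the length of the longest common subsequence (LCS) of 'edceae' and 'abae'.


DP table for LCS of 'edceae' and 'abae':
       a  b  a  e
    0  0  0  0  0
  e 0  0  0  0  1
  d 0  0  0  0  1
  c 0  0  0  0  1
  e 0  0  0  0  1
  a 0  1  1  1  1
  e 0  1  1  1  2
LCS: 'ae'
LCS length = 2

2


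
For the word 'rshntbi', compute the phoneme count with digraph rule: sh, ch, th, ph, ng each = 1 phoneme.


Parsing 'rshntbi' greedily, digraphs first:
  'r' -> consonant phoneme (phonemes so far: 1)
  'sh' -> digraph (1 consonant phoneme) (phonemes so far: 2)
  'n' -> consonant phoneme (phonemes so far: 3)
  't' -> consonant phoneme (phonemes so far: 4)
  'b' -> consonant phoneme (phonemes so far: 5)
  'i' -> vowel phoneme (phonemes so far: 6)
Total phonemes: 6

6


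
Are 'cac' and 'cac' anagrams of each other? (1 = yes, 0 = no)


Sort characters of 'cac': 'acc'
Sort characters of 'cac': 'acc'
Sorted forms match -> they ARE anagrams
Result: 1

1


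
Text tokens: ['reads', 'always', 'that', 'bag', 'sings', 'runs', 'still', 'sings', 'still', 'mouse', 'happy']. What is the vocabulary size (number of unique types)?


Listing all tokens and tracking unique types:
  Token 1: 'reads' -> NEW (unique so far: 1)
  Token 2: 'always' -> NEW (unique so far: 2)
  Token 3: 'that' -> NEW (unique so far: 3)
  Token 4: 'bag' -> NEW (unique so far: 4)
  Token 5: 'sings' -> NEW (unique so far: 5)
  Token 6: 'runs' -> NEW (unique so far: 6)
  Token 7: 'still' -> NEW (unique so far: 7)
  Token 8: 'sings' -> duplicate (unique so far: 7)
  Token 9: 'still' -> duplicate (unique so far: 7)
  Token 10: 'mouse' -> NEW (unique so far: 8)
  Token 11: 'happy' -> NEW (unique so far: 9)
Unique types: ('always', 'bag', 'happy', 'mouse', 'reads', 'runs', 'sings', 'still', 'that')
Vocabulary size: 9

9


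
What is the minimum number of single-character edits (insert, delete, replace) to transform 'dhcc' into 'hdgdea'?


Building DP table for s1='dhcc' (len 4) and s2='hdgdea' (len 6):
       h  d  g  d  e  a
    0  1  2  3  4  5  6
  d 1  1  1  2  3  4  5
  h 2  1  2  2  3  4  5
  c 3  2  2  3  3  4  5
  c 4  3  3  3  4  4  5
Edit distance = dp[4][6] = 5

5


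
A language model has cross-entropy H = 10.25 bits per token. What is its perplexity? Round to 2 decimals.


Perplexity formula: PP = 2^H
H = 10.25
PP = 2^10.25
Decompose: 2^10.25 = 2^10 * 2^0.25
2^10 = 1024, 2^0.25 ~ 1.1892071
PP ~ 1024 * 1.1892071 = 1217.7480704
Rounded to 2 decimals: 1217.75

1217.75


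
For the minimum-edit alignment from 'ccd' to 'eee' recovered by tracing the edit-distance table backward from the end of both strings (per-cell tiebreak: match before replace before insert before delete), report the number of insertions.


Edit distance = 3. Backtracking from cell (3, 3) with preference match > replace > insert > delete,
then listing the resulting alignment 'ccd' -> 'eee' left to right:
  Step 1: replace c->e
  Step 2: replace c->e
  Step 3: replace d->e
Total insertions: 0

0


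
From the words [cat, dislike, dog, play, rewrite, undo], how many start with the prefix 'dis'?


Checking each word for prefix 'dis':
  'cat' -> no (count: 0)
  'dislike' -> YES, starts with 'dis' (count: 1)
  'dog' -> no (count: 1)
  'play' -> no (count: 1)
  'rewrite' -> no (count: 1)
  'undo' -> no (count: 1)
Total with prefix 'dis': 1

1


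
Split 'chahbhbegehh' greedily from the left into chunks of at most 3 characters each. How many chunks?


'chahbhbegehh' has 12 characters.
Chunking with max size 3:
  Chunk 1: 'cha' (positions 0-2)
  Chunk 2: 'hbh' (positions 3-5)
  Chunk 3: 'beg' (positions 6-8)
  Chunk 4: 'ehh' (positions 9-11)
Total chunks: ceil(12 / 3) = 4

4


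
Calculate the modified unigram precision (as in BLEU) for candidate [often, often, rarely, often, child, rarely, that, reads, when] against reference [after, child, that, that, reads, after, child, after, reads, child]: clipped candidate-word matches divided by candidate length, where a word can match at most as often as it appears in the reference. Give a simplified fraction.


Reference word counts: {'after': 3, 'child': 3, 'reads': 2, 'that': 2}
Checking each candidate word (with clipping):
  'often' -> not in reference -> no match (matches: 0)
  'often' -> not in reference -> no match (matches: 0)
  'rarely' -> not in reference -> no match (matches: 0)
  'often' -> not in reference -> no match (matches: 0)
  'child' -> in reference (ref count 3, used 1/3) -> match (matches: 1)
  'rarely' -> not in reference -> no match (matches: 1)
  'that' -> in reference (ref count 2, used 1/2) -> match (matches: 2)
  'reads' -> in reference (ref count 2, used 1/2) -> match (matches: 3)
  'when' -> not in reference -> no match (matches: 3)
Clipped matches: 3, Candidate length: 9
Precision = 3/9 = 1/3

1/3


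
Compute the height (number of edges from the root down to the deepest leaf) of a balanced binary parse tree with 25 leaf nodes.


In a balanced binary tree with n leaves the deepest leaf is ceil(log2(n)) edges below the root.
log2(25) = 4.6439
ceil(4.6439) = 5
height (edges) = 5

5


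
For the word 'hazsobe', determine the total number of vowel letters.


Scanning each character of 'hazsobe':
  Position 1: 'h' -> consonant (running count: 0)
  Position 2: 'a' -> vowel (running count: 1)
  Position 3: 'z' -> consonant (running count: 1)
  Position 4: 's' -> consonant (running count: 1)
  Position 5: 'o' -> vowel (running count: 2)
  Position 6: 'b' -> consonant (running count: 2)
  Position 7: 'e' -> vowel (running count: 3)
Total vowels: 3

3


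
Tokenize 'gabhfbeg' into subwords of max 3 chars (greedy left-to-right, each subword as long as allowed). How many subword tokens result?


'gabhfbeg' has 8 characters.
Chunking with max size 3:
  Chunk 1: 'gab' (positions 0-2)
  Chunk 2: 'hfb' (positions 3-5)
  Chunk 3: 'eg' (positions 6-7)
Total chunks: ceil(8 / 3) = 3

3


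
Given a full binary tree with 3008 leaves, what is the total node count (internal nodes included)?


Leaf nodes (terminals): 3008
Internal nodes = n - 1 = 3008 - 1 = 3007
Total = leaves + internal = 3008 + 3007 = 6015

6015


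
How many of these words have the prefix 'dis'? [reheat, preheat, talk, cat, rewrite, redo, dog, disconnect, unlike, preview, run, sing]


Checking each word for prefix 'dis':
  'reheat' -> no (count: 0)
  'preheat' -> no (count: 0)
  'talk' -> no (count: 0)
  'cat' -> no (count: 0)
  'rewrite' -> no (count: 0)
  'redo' -> no (count: 0)
  'dog' -> no (count: 0)
  'disconnect' -> YES, starts with 'dis' (count: 1)
  'unlike' -> no (count: 1)
  'preview' -> no (count: 1)
  'run' -> no (count: 1)
  'sing' -> no (count: 1)
Total with prefix 'dis': 1

1


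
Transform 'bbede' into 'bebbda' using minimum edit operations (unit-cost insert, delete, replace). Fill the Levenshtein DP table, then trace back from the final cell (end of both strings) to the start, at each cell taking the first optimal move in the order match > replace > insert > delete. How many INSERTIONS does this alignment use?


Edit distance = 3. Backtracking from cell (5, 6) with preference match > replace > insert > delete,
then listing the resulting alignment 'bbede' -> 'bebbda' left to right:
  Step 1: keep 'b'
  Step 2: insert 'e' [insertion #1]
  Step 3: keep 'b'
  Step 4: replace e->b
  Step 5: keep 'd'
  Step 6: replace e->a
Total insertions: 1

1


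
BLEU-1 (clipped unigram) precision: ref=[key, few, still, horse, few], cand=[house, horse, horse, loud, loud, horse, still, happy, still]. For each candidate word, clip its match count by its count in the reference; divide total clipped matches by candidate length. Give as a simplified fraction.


Reference word counts: {'few': 2, 'horse': 1, 'key': 1, 'still': 1}
Checking each candidate word (with clipping):
  'house' -> not in reference -> no match (matches: 0)
  'horse' -> in reference (ref count 1, used 1/1) -> match (matches: 1)
  'horse' -> ref count 1 already used up (1/1) -> clipped, no match (matches: 1)
  'loud' -> not in reference -> no match (matches: 1)
  'loud' -> not in reference -> no match (matches: 1)
  'horse' -> ref count 1 already used up (1/1) -> clipped, no match (matches: 1)
  'still' -> in reference (ref count 1, used 1/1) -> match (matches: 2)
  'happy' -> not in reference -> no match (matches: 2)
  'still' -> ref count 1 already used up (1/1) -> clipped, no match (matches: 2)
Clipped matches: 2, Candidate length: 9
Precision = 2/9

2/9


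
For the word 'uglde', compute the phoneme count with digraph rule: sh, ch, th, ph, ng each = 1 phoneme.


Parsing 'uglde' greedily, digraphs first:
  'u' -> vowel phoneme (phonemes so far: 1)
  'g' -> consonant phoneme (phonemes so far: 2)
  'l' -> consonant phoneme (phonemes so far: 3)
  'd' -> consonant phoneme (phonemes so far: 4)
  'e' -> vowel phoneme (phonemes so far: 5)
Total phonemes: 5

5


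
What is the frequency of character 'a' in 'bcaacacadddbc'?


Scanning 'bcaacacadddbc' for 'a':
  Position 2: 'a' -> MATCH (count: 1)
  Position 3: 'a' -> MATCH (count: 2)
  Position 5: 'a' -> MATCH (count: 3)
  Position 7: 'a' -> MATCH (count: 4)
Total occurrences of 'a': 4

4


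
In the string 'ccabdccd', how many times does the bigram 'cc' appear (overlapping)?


Scanning 'ccabdccd' for bigram 'cc':
  Position 0: 'cc' -> MATCH
  Position 1: 'ca' -> no
  Position 2: 'ab' -> no
  Position 3: 'bd' -> no
  Position 4: 'dc' -> no
  Position 5: 'cc' -> MATCH
  Position 6: 'cd' -> no
Total matches: 2

2


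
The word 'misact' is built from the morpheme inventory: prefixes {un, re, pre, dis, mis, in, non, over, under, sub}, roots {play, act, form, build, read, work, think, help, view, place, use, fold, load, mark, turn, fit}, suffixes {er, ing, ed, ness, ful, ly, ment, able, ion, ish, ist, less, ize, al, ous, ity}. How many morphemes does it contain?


Segmenting 'misact' against the inventory:
  'mis' -> prefix (morpheme 1)
  'act' -> root (morpheme 2)
Total morphemes: 2

2


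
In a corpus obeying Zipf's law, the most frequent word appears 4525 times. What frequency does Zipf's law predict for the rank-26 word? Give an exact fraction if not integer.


Zipf's law: freq(rank) = f1 / rank
f1 = 4525, rank = 26
freq = 4525 / 26
GCD(4525, 26) = 1
Simplified: 4525/26

4525/26


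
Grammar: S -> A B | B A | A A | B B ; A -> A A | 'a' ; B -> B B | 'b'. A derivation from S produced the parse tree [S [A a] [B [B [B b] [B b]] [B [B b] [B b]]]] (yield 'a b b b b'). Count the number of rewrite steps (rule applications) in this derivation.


Every bracketed nonterminal node [X ...] in the tree is produced by exactly one rule application.
Reading the tree off as a leftmost derivation:
  Step 1: S  =>  A B   (applied S -> A B)
  Step 2: A B  =>  a B   (applied A -> a)
  Step 3: a B  =>  a B B   (applied B -> B B)
  Step 4: a B B  =>  a B B B   (applied B -> B B)
  Step 5: a B B B  =>  a b B B   (applied B -> b)
  Step 6: a b B B  =>  a b b B   (applied B -> b)
  Step 7: a b b B  =>  a b b B B   (applied B -> B B)
  Step 8: a b b B B  =>  a b b b B   (applied B -> b)
  Step 9: a b b b B  =>  a b b b b   (applied B -> b)
Final yield: a b b b b
Total rewrite steps: 9

9


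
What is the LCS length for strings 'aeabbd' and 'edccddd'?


DP table for LCS of 'aeabbd' and 'edccddd':
       e  d  c  c  d  d  d
    0  0  0  0  0  0  0  0
  a 0  0  0  0  0  0  0  0
  e 0  1  1  1  1  1  1  1
  a 0  1  1  1  1  1  1  1
  b 0  1  1  1  1  1  1  1
  b 0  1  1  1  1  1  1  1
  d 0  1  2  2  2  2  2  2
LCS: 'ed'
LCS length = 2

2


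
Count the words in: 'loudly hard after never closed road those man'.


Counting words by splitting on spaces:
  Word 1: 'loudly'
  Word 2: 'hard'
  Word 3: 'after'
  Word 4: 'never'
  Word 5: 'closed'
  Word 6: 'road'
  Word 7: 'those'
  Word 8: 'man'
Total words: 8

8


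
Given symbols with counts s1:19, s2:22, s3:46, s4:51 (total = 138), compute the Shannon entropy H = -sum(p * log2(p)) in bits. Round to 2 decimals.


Computing entropy H = -sum(p_i * log2(p_i)):
  s1: p = 19/138 = 0.1377, -p*log2(p) = 0.3939
  s2: p = 22/138 = 0.1594, -p*log2(p) = 0.4223
  s3: p = 46/138 = 0.3333, -p*log2(p) = 0.5283
  s4: p = 51/138 = 0.3696, -p*log2(p) = 0.5307
H = sum of terms = 1.8752
Rounded to 2 decimals: 1.88

1.88


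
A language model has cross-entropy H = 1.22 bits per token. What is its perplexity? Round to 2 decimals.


Perplexity formula: PP = 2^H
H = 1.22
PP = 2^1.22
Decompose: 2^1.22 = 2^1 * 2^0.22
2^1 = 2, 2^0.22 ~ 1.1647336
PP ~ 2 * 1.1647336 = 2.3294672
Rounded to 2 decimals: 2.33

2.33


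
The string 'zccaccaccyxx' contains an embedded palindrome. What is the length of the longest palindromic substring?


Scanning 'zccaccaccyxx' for palindromic substrings.
Substring at positions 1-8: 'ccaccacc'.
Check: reverse('ccaccacc') = 'ccaccacc' -> palindrome confirmed.
Neighbouring characters ('z' / 'y') break symmetry, so it cannot extend further.
No longer palindromic substring exists; longest length = 8

8


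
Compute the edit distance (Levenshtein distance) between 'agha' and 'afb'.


Building DP table for s1='agha' (len 4) and s2='afb' (len 3):
       a  f  b
    0  1  2  3
  a 1  0  1  2
  g 2  1  1  2
  h 3  2  2  2
  a 4  3  3  3
Edit distance = dp[4][3] = 3

3


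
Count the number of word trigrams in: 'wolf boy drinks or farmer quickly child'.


Word trigrams from [7] words:
  Trigram 1: (wolf boy drinks)
  Trigram 2: (boy drinks or)
  Trigram 3: (drinks or farmer)
  Trigram 4: (or farmer quickly)
  Trigram 5: (farmer quickly child)
Total word trigrams: 7 - 2 = 5

5


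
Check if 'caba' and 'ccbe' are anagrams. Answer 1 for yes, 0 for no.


Sort characters of 'caba': 'aabc'
Sort characters of 'ccbe': 'bcce'
Sorted forms differ -> they are NOT anagrams
Result: 0

0


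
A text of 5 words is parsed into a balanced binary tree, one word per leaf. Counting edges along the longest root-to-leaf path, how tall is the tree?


In a balanced binary tree with n leaves the deepest leaf is ceil(log2(n)) edges below the root.
log2(5) = 2.3219
ceil(2.3219) = 3
height (edges) = 3

3


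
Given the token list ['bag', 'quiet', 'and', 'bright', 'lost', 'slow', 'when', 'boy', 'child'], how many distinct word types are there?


Listing all tokens and tracking unique types:
  Token 1: 'bag' -> NEW (unique so far: 1)
  Token 2: 'quiet' -> NEW (unique so far: 2)
  Token 3: 'and' -> NEW (unique so far: 3)
  Token 4: 'bright' -> NEW (unique so far: 4)
  Token 5: 'lost' -> NEW (unique so far: 5)
  Token 6: 'slow' -> NEW (unique so far: 6)
  Token 7: 'when' -> NEW (unique so far: 7)
  Token 8: 'boy' -> NEW (unique so far: 8)
  Token 9: 'child' -> NEW (unique so far: 9)
Unique types: ('and', 'bag', 'boy', 'bright', 'child', 'lost', 'quiet', 'slow', 'when')
Vocabulary size: 9

9


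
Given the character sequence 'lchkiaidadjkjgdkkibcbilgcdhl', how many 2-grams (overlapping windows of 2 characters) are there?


String 'lchkiaidadjkjgdkkibcbilgcdhl' has length L = 28.
Number of overlapping n-grams = L - n + 1
Substituting: 28 - 2 + 1 = 27

27


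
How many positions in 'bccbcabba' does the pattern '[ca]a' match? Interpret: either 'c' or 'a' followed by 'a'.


Pattern: [ca]a means either 'c' or 'a' followed by 'a'.
Scanning 'bccbcabba' position-by-position:
  Pos 0: window 'bc' -> no
  Pos 1: window 'cc' -> no
  Pos 2: window 'cb' -> no
  Pos 3: window 'bc' -> no
  Pos 4: window 'ca' -> MATCH
  Pos 5: window 'ab' -> no
  Pos 6: window 'bb' -> no
  Pos 7: window 'ba' -> no
  Pos 8: window 'a' -> no
Total matches: 1

1


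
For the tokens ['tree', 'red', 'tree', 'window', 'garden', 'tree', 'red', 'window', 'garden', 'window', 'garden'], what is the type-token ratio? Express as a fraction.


Tokens: 11
Unique types: ('garden', 'red', 'tree', 'window') = 4
TTR = 4/11
Already in lowest terms.

4/11


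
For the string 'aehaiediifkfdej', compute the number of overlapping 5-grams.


String 'aehaiediifkfdej' has length L = 15.
Number of overlapping n-grams = L - n + 1
Substituting: 15 - 5 + 1 = 11

11


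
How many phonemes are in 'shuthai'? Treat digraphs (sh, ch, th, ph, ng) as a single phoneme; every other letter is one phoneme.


Parsing 'shuthai' greedily, digraphs first:
  'sh' -> digraph (1 consonant phoneme) (phonemes so far: 1)
  'u' -> vowel phoneme (phonemes so far: 2)
  'th' -> digraph (1 consonant phoneme) (phonemes so far: 3)
  'a' -> vowel phoneme (phonemes so far: 4)
  'i' -> vowel phoneme (phonemes so far: 5)
Total phonemes: 5

5


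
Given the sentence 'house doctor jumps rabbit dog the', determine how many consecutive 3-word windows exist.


Word trigrams from [6] words:
  Trigram 1: (house doctor jumps)
  Trigram 2: (doctor jumps rabbit)
  Trigram 3: (jumps rabbit dog)
  Trigram 4: (rabbit dog the)
Total word trigrams: 6 - 2 = 4

4


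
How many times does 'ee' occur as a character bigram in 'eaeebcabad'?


Scanning 'eaeebcabad' for bigram 'ee':
  Position 0: 'ea' -> no
  Position 1: 'ae' -> no
  Position 2: 'ee' -> MATCH
  Position 3: 'eb' -> no
  Position 4: 'bc' -> no
  Position 5: 'ca' -> no
  Position 6: 'ab' -> no
  Position 7: 'ba' -> no
  Position 8: 'ad' -> no
Total matches: 1

1


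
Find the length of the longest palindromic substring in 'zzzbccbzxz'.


Scanning 'zzzbccbzxz' for palindromic substrings.
Substring at positions 2-7: 'zbccbz'.
Check: reverse('zbccbz') = 'zbccbz' -> palindrome confirmed.
Neighbouring characters ('z' / 'x') break symmetry, so it cannot extend further.
No longer palindromic substring exists; longest length = 6

6


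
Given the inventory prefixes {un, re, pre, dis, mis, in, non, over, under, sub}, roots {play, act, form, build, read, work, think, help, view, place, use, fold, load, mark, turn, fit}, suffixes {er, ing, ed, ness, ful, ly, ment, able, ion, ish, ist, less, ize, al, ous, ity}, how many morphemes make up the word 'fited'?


Segmenting 'fited' against the inventory:
  'fit' -> root (morpheme 1)
  'ed' -> suffix (morpheme 2)
Total morphemes: 2

2


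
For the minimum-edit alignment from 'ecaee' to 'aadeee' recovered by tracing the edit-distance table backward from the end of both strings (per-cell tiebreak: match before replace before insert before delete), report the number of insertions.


Edit distance = 4. Backtracking from cell (5, 6) with preference match > replace > insert > delete,
then listing the resulting alignment 'ecaee' -> 'aadeee' left to right:
  Step 1: insert 'a' [insertion #1]
  Step 2: replace e->a
  Step 3: replace c->d
  Step 4: replace a->e
  Step 5: keep 'e'
  Step 6: keep 'e'
Total insertions: 1

1


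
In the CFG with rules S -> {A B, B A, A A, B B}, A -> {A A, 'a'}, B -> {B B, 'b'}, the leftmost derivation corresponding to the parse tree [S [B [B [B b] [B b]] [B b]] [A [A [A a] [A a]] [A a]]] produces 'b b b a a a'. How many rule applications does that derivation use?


Every bracketed nonterminal node [X ...] in the tree is produced by exactly one rule application.
Reading the tree off as a leftmost derivation:
  Step 1: S  =>  B A   (applied S -> B A)
  Step 2: B A  =>  B B A   (applied B -> B B)
  Step 3: B B A  =>  B B B A   (applied B -> B B)
  Step 4: B B B A  =>  b B B A   (applied B -> b)
  Step 5: b B B A  =>  b b B A   (applied B -> b)
  Step 6: b b B A  =>  b b b A   (applied B -> b)
  Step 7: b b b A  =>  b b b A A   (applied A -> A A)
  Step 8: b b b A A  =>  b b b A A A   (applied A -> A A)
  Step 9: b b b A A A  =>  b b b a A A   (applied A -> a)
  Step 10: b b b a A A  =>  b b b a a A   (applied A -> a)
  Step 11: b b b a a A  =>  b b b a a a   (applied A -> a)
Final yield: b b b a a a
Total rewrite steps: 11

11


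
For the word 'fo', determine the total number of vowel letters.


Scanning each character of 'fo':
  Position 1: 'f' -> consonant (running count: 0)
  Position 2: 'o' -> vowel (running count: 1)
Total vowels: 1

1


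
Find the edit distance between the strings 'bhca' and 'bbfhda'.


Building DP table for s1='bhca' (len 4) and s2='bbfhda' (len 6):
       b  b  f  h  d  a
    0  1  2  3  4  5  6
  b 1  0  1  2  3  4  5
  h 2  1  1  2  2  3  4
  c 3  2  2  2  3  3  4
  a 4  3  3  3  3  4  3
Edit distance = dp[4][6] = 3

3


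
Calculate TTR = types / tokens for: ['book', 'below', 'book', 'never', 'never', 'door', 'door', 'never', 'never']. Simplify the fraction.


Tokens: 9
Unique types: ('below', 'book', 'door', 'never') = 4
TTR = 4/9
Already in lowest terms.

4/9


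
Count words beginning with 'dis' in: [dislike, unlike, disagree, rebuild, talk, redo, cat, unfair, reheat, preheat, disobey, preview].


Checking each word for prefix 'dis':
  'dislike' -> YES, starts with 'dis' (count: 1)
  'unlike' -> no (count: 1)
  'disagree' -> YES, starts with 'dis' (count: 2)
  'rebuild' -> no (count: 2)
  'talk' -> no (count: 2)
  'redo' -> no (count: 2)
  'cat' -> no (count: 2)
  'unfair' -> no (count: 2)
  'reheat' -> no (count: 2)
  'preheat' -> no (count: 2)
  'disobey' -> YES, starts with 'dis' (count: 3)
  'preview' -> no (count: 3)
Total with prefix 'dis': 3

3


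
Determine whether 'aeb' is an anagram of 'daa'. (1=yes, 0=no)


Sort characters of 'aeb': 'abe'
Sort characters of 'daa': 'aad'
Sorted forms differ -> they are NOT anagrams
Result: 0

0


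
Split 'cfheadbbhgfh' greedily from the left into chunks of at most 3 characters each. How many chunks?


'cfheadbbhgfh' has 12 characters.
Chunking with max size 3:
  Chunk 1: 'cfh' (positions 0-2)
  Chunk 2: 'ead' (positions 3-5)
  Chunk 3: 'bbh' (positions 6-8)
  Chunk 4: 'gfh' (positions 9-11)
Total chunks: ceil(12 / 3) = 4

4


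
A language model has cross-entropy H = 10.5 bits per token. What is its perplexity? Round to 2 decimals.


Perplexity formula: PP = 2^H
H = 10.5
PP = 2^10.5
Decompose: 2^10.5 = 2^10 * 2^0.5 = 2^10 * sqrt(2)
2^10 = 1024, sqrt(2) ~ 1.4142136
PP ~ 1024 * 1.4142136 = 1448.1547264
Rounded to 2 decimals: 1448.15

1448.15


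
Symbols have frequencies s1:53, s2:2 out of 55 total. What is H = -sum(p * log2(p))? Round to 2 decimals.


Computing entropy H = -sum(p_i * log2(p_i)):
  s1: p = 53/55 = 0.9636, -p*log2(p) = 0.0515
  s2: p = 2/55 = 0.0364, -p*log2(p) = 0.1739
H = sum of terms = 0.2254
Rounded to 2 decimals: 0.23

0.23


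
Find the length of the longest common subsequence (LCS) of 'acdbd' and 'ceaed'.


DP table for LCS of 'acdbd' and 'ceaed':
       c  e  a  e  d
    0  0  0  0  0  0
  a 0  0  0  1  1  1
  c 0  1  1  1  1  1
  d 0  1  1  1  1  2
  b 0  1  1  1  1  2
  d 0  1  1  1  1  2
LCS: 'ad'
LCS length = 2

2


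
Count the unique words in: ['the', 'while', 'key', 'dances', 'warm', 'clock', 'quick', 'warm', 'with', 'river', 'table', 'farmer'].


Listing all tokens and tracking unique types:
  Token 1: 'the' -> NEW (unique so far: 1)
  Token 2: 'while' -> NEW (unique so far: 2)
  Token 3: 'key' -> NEW (unique so far: 3)
  Token 4: 'dances' -> NEW (unique so far: 4)
  Token 5: 'warm' -> NEW (unique so far: 5)
  Token 6: 'clock' -> NEW (unique so far: 6)
  Token 7: 'quick' -> NEW (unique so far: 7)
  Token 8: 'warm' -> duplicate (unique so far: 7)
  Token 9: 'with' -> NEW (unique so far: 8)
  Token 10: 'river' -> NEW (unique so far: 9)
  Token 11: 'table' -> NEW (unique so far: 10)
  Token 12: 'farmer' -> NEW (unique so far: 11)
Unique types: ('clock', 'dances', 'farmer', 'key', 'quick', 'river', 'table', 'the', 'warm', 'while', 'with')
Vocabulary size: 11

11


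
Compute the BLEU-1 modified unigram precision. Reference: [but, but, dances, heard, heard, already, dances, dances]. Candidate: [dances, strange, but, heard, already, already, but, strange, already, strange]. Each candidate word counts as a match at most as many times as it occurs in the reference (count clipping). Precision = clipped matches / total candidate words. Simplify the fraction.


Reference word counts: {'already': 1, 'but': 2, 'dances': 3, 'heard': 2}
Checking each candidate word (with clipping):
  'dances' -> in reference (ref count 3, used 1/3) -> match (matches: 1)
  'strange' -> not in reference -> no match (matches: 1)
  'but' -> in reference (ref count 2, used 1/2) -> match (matches: 2)
  'heard' -> in reference (ref count 2, used 1/2) -> match (matches: 3)
  'already' -> in reference (ref count 1, used 1/1) -> match (matches: 4)
  'already' -> ref count 1 already used up (1/1) -> clipped, no match (matches: 4)
  'but' -> in reference (ref count 2, used 2/2) -> match (matches: 5)
  'strange' -> not in reference -> no match (matches: 5)
  'already' -> ref count 1 already used up (1/1) -> clipped, no match (matches: 5)
  'strange' -> not in reference -> no match (matches: 5)
Clipped matches: 5, Candidate length: 10
Precision = 5/10 = 1/2

1/2


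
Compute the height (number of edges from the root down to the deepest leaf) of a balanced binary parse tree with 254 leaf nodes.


In a balanced binary tree with n leaves the deepest leaf is ceil(log2(n)) edges below the root.
log2(254) = 7.9887
ceil(7.9887) = 8
height (edges) = 8

8


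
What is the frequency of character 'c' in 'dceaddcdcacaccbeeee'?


Scanning 'dceaddcdcacaccbeeee' for 'c':
  Position 1: 'c' -> MATCH (count: 1)
  Position 6: 'c' -> MATCH (count: 2)
  Position 8: 'c' -> MATCH (count: 3)
  Position 10: 'c' -> MATCH (count: 4)
  Position 12: 'c' -> MATCH (count: 5)
  Position 13: 'c' -> MATCH (count: 6)
Total occurrences of 'c': 6

6


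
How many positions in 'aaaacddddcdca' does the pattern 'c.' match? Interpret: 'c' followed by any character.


Pattern: c. means 'c' followed by any character.
Scanning 'aaaacddddcdca' position-by-position:
  Pos 0: window 'aa' -> no
  Pos 1: window 'aa' -> no
  Pos 2: window 'aa' -> no
  Pos 3: window 'ac' -> no
  Pos 4: window 'cd' -> MATCH
  Pos 5: window 'dd' -> no
  Pos 6: window 'dd' -> no
  Pos 7: window 'dd' -> no
  Pos 8: window 'dc' -> no
  Pos 9: window 'cd' -> MATCH
  Pos 10: window 'dc' -> no
  Pos 11: window 'ca' -> MATCH
  Pos 12: window 'a' -> no
Total matches: 3

3


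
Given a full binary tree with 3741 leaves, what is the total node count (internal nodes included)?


Leaf nodes (terminals): 3741
Internal nodes = n - 1 = 3741 - 1 = 3740
Total = leaves + internal = 3741 + 3740 = 7481

7481


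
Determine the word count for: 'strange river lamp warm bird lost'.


Counting words by splitting on spaces:
  Word 1: 'strange'
  Word 2: 'river'
  Word 3: 'lamp'
  Word 4: 'warm'
  Word 5: 'bird'
  Word 6: 'lost'
Total words: 6

6


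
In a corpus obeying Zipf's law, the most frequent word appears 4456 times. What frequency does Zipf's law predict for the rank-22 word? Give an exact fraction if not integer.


Zipf's law: freq(rank) = f1 / rank
f1 = 4456, rank = 22
freq = 4456 / 22
GCD(4456, 22) = 2
Simplified: 2228/11

2228/11


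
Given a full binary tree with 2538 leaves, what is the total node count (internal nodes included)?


Leaf nodes (terminals): 2538
Internal nodes = n - 1 = 2538 - 1 = 2537
Total = leaves + internal = 2538 + 2537 = 5075

5075


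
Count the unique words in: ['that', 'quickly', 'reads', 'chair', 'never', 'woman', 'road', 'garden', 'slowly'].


Listing all tokens and tracking unique types:
  Token 1: 'that' -> NEW (unique so far: 1)
  Token 2: 'quickly' -> NEW (unique so far: 2)
  Token 3: 'reads' -> NEW (unique so far: 3)
  Token 4: 'chair' -> NEW (unique so far: 4)
  Token 5: 'never' -> NEW (unique so far: 5)
  Token 6: 'woman' -> NEW (unique so far: 6)
  Token 7: 'road' -> NEW (unique so far: 7)
  Token 8: 'garden' -> NEW (unique so far: 8)
  Token 9: 'slowly' -> NEW (unique so far: 9)
Unique types: ('chair', 'garden', 'never', 'quickly', 'reads', 'road', 'slowly', 'that', 'woman')
Vocabulary size: 9

9


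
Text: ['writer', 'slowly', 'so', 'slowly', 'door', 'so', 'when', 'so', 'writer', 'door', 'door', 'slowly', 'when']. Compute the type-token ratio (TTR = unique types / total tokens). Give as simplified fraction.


Tokens: 13
Unique types: ('door', 'slowly', 'so', 'when', 'writer') = 5
TTR = 5/13
Already in lowest terms.

5/13


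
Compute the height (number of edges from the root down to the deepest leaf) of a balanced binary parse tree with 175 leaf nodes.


In a balanced binary tree with n leaves the deepest leaf is ceil(log2(n)) edges below the root.
log2(175) = 7.4512
ceil(7.4512) = 8
height (edges) = 8

8


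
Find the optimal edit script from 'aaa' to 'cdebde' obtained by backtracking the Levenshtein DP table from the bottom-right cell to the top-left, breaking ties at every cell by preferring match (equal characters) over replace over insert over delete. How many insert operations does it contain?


Edit distance = 6. Backtracking from cell (3, 6) with preference match > replace > insert > delete,
then listing the resulting alignment 'aaa' -> 'cdebde' left to right:
  Step 1: insert 'c' [insertion #1]
  Step 2: insert 'd' [insertion #2]
  Step 3: insert 'e' [insertion #3]
  Step 4: replace a->b
  Step 5: replace a->d
  Step 6: replace a->e
Total insertions: 3

3


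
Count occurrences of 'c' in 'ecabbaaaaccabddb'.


Scanning 'ecabbaaaaccabddb' for 'c':
  Position 1: 'c' -> MATCH (count: 1)
  Position 9: 'c' -> MATCH (count: 2)
  Position 10: 'c' -> MATCH (count: 3)
Total occurrences of 'c': 3

3


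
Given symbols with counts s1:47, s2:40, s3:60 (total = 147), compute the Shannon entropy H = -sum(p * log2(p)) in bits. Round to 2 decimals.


Computing entropy H = -sum(p_i * log2(p_i)):
  s1: p = 47/147 = 0.3197, -p*log2(p) = 0.5260
  s2: p = 40/147 = 0.2721, -p*log2(p) = 0.5110
  s3: p = 60/147 = 0.4082, -p*log2(p) = 0.5277
H = sum of terms = 1.5647
Rounded to 2 decimals: 1.56

1.56


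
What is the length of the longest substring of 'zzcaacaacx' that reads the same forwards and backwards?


Scanning 'zzcaacaacx' for palindromic substrings.
Substring at positions 2-8: 'caacaac'.
Check: reverse('caacaac') = 'caacaac' -> palindrome confirmed.
Neighbouring characters ('z' / 'x') break symmetry, so it cannot extend further.
No longer palindromic substring exists; longest length = 7

7


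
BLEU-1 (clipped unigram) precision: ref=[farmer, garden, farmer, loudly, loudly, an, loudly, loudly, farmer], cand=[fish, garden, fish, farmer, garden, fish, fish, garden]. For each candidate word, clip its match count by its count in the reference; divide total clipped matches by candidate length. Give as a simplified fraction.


Reference word counts: {'an': 1, 'farmer': 3, 'garden': 1, 'loudly': 4}
Checking each candidate word (with clipping):
  'fish' -> not in reference -> no match (matches: 0)
  'garden' -> in reference (ref count 1, used 1/1) -> match (matches: 1)
  'fish' -> not in reference -> no match (matches: 1)
  'farmer' -> in reference (ref count 3, used 1/3) -> match (matches: 2)
  'garden' -> ref count 1 already used up (1/1) -> clipped, no match (matches: 2)
  'fish' -> not in reference -> no match (matches: 2)
  'fish' -> not in reference -> no match (matches: 2)
  'garden' -> ref count 1 already used up (1/1) -> clipped, no match (matches: 2)
Clipped matches: 2, Candidate length: 8
Precision = 2/8 = 1/4

1/4


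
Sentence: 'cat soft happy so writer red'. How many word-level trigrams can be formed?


Word trigrams from [6] words:
  Trigram 1: (cat soft happy)
  Trigram 2: (soft happy so)
  Trigram 3: (happy so writer)
  Trigram 4: (so writer red)
Total word trigrams: 6 - 2 = 4

4


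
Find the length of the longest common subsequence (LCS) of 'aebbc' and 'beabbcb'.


DP table for LCS of 'aebbc' and 'beabbcb':
       b  e  a  b  b  c  b
    0  0  0  0  0  0  0  0
  a 0  0  0  1  1  1  1  1
  e 0  0  1  1  1  1  1  1
  b 0  1  1  1  2  2  2  2
  b 0  1  1  1  2  3  3  3
  c 0  1  1  1  2  3  4  4
LCS: 'abbc'
LCS length = 4

4


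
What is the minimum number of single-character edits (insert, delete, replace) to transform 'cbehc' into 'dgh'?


Building DP table for s1='cbehc' (len 5) and s2='dgh' (len 3):
       d  g  h
    0  1  2  3
  c 1  1  2  3
  b 2  2  2  3
  e 3  3  3  3
  h 4  4  4  3
  c 5  5  5  4
Edit distance = dp[5][3] = 4

4


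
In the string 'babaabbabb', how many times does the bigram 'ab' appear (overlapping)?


Scanning 'babaabbabb' for bigram 'ab':
  Position 0: 'ba' -> no
  Position 1: 'ab' -> MATCH
  Position 2: 'ba' -> no
  Position 3: 'aa' -> no
  Position 4: 'ab' -> MATCH
  Position 5: 'bb' -> no
  Position 6: 'ba' -> no
  Position 7: 'ab' -> MATCH
  Position 8: 'bb' -> no
Total matches: 3

3


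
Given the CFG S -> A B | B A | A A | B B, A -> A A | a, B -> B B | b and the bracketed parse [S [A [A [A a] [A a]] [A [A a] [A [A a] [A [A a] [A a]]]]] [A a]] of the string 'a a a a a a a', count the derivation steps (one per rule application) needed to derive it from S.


Every bracketed nonterminal node [X ...] in the tree is produced by exactly one rule application.
Reading the tree off as a leftmost derivation:
  Step 1: S  =>  A A   (applied S -> A A)
  Step 2: A A  =>  A A A   (applied A -> A A)
  Step 3: A A A  =>  A A A A   (applied A -> A A)
  Step 4: A A A A  =>  a A A A   (applied A -> a)
  Step 5: a A A A  =>  a a A A   (applied A -> a)
  Step 6: a a A A  =>  a a A A A   (applied A -> A A)
  Step 7: a a A A A  =>  a a a A A   (applied A -> a)
  Step 8: a a a A A  =>  a a a A A A   (applied A -> A A)
  Step 9: a a a A A A  =>  a a a a A A   (applied A -> a)
  Step 10: a a a a A A  =>  a a a a A A A   (applied A -> A A)
  Step 11: a a a a A A A  =>  a a a a a A A   (applied A -> a)
  Step 12: a a a a a A A  =>  a a a a a a A   (applied A -> a)
  Step 13: a a a a a a A  =>  a a a a a a a   (applied A -> a)
Final yield: a a a a a a a
Total rewrite steps: 13

13


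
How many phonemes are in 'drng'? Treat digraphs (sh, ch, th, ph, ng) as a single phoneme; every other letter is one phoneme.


Parsing 'drng' greedily, digraphs first:
  'd' -> consonant phoneme (phonemes so far: 1)
  'r' -> consonant phoneme (phonemes so far: 2)
  'ng' -> digraph (1 consonant phoneme) (phonemes so far: 3)
Total phonemes: 3

3


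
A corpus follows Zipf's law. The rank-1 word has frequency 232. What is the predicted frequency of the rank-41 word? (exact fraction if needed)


Zipf's law: freq(rank) = f1 / rank
f1 = 232, rank = 41
freq = 232 / 41
GCD(232, 41) = 1
Simplified: 232/41

232/41


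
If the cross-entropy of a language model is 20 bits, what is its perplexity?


Perplexity formula: PP = 2^H
H = 20
PP = 2^20
PP = 2^20 = 1048576

1048576


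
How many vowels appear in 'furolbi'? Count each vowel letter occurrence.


Scanning each character of 'furolbi':
  Position 1: 'f' -> consonant (running count: 0)
  Position 2: 'u' -> vowel (running count: 1)
  Position 3: 'r' -> consonant (running count: 1)
  Position 4: 'o' -> vowel (running count: 2)
  Position 5: 'l' -> consonant (running count: 2)
  Position 6: 'b' -> consonant (running count: 2)
  Position 7: 'i' -> vowel (running count: 3)
Total vowels: 3

3


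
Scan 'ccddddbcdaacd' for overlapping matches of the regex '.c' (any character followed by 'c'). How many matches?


Pattern: .c means any character followed by 'c'.
Scanning 'ccddddbcdaacd' position-by-position:
  Pos 0: window 'cc' -> MATCH
  Pos 1: window 'cd' -> no
  Pos 2: window 'dd' -> no
  Pos 3: window 'dd' -> no
  Pos 4: window 'dd' -> no
  Pos 5: window 'db' -> no
  Pos 6: window 'bc' -> MATCH
  Pos 7: window 'cd' -> no
  Pos 8: window 'da' -> no
  Pos 9: window 'aa' -> no
  Pos 10: window 'ac' -> MATCH
  Pos 11: window 'cd' -> no
  Pos 12: window 'd' -> no
Total matches: 3

3


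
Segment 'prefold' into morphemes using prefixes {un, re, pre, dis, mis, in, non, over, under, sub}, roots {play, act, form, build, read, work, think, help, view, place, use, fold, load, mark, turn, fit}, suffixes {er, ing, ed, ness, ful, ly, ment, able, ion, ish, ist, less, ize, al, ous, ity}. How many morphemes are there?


Segmenting 'prefold' against the inventory:
  'pre' -> prefix (morpheme 1)
  'fold' -> root (morpheme 2)
Total morphemes: 2

2


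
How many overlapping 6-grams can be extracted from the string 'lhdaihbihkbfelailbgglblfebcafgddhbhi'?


String 'lhdaihbihkbfelailbgglblfebcafgddhbhi' has length L = 36.
Number of overlapping n-grams = L - n + 1
Substituting: 36 - 6 + 1 = 31

31


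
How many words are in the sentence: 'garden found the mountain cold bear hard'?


Counting words by splitting on spaces:
  Word 1: 'garden'
  Word 2: 'found'
  Word 3: 'the'
  Word 4: 'mountain'
  Word 5: 'cold'
  Word 6: 'bear'
  Word 7: 'hard'
Total words: 7

7


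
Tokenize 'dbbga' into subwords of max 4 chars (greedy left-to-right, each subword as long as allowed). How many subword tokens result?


'dbbga' has 5 characters.
Chunking with max size 4:
  Chunk 1: 'dbbg' (positions 0-3)
  Chunk 2: 'a' (positions 4-4)
Total chunks: ceil(5 / 4) = 2

2


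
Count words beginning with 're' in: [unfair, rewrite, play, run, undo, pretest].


Checking each word for prefix 're':
  'unfair' -> no (count: 0)
  'rewrite' -> YES, starts with 're' (count: 1)
  'play' -> no (count: 1)
  'run' -> no (count: 1)
  'undo' -> no (count: 1)
  'pretest' -> no (count: 1)
Total with prefix 're': 1

1


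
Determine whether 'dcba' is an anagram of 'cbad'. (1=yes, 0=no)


Sort characters of 'dcba': 'abcd'
Sort characters of 'cbad': 'abcd'
Sorted forms match -> they ARE anagrams
Result: 1

1


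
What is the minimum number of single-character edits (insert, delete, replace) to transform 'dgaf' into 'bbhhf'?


Building DP table for s1='dgaf' (len 4) and s2='bbhhf' (len 5):
       b  b  h  h  f
    0  1  2  3  4  5
  d 1  1  2  3  4  5
  g 2  2  2  3  4  5
  a 3  3  3  3  4  5
  f 4  4  4  4  4  4
Edit distance = dp[4][5] = 4

4
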